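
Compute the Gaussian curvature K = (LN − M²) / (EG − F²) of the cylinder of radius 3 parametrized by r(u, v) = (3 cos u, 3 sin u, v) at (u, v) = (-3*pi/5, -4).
K = 0

Coefficients of the first fundamental form: E = 9, F = 0, G = 1.
Coefficients of the second fundamental form: L = -3, M = 0, N = 0.
Assemble K = (LN − M²)/(EG − F²) = 0. At (u, v) = (-3*pi/5, -4): K = 0.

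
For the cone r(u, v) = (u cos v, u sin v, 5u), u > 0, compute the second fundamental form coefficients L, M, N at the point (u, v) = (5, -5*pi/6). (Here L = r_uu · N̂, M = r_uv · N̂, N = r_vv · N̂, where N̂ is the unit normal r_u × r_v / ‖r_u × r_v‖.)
L = 0;  M = 0;  N = 25*sqrt(26)/26

Compute the unit normal N̂(u, v) = (-5*sqrt(26)*u*cos(v)/(26*Abs(u)), -5*sqrt(26)*u*sin(v)/(26*Abs(u)), sqrt(26)*u/(26*Abs(u))), and the second partials r_uu, r_uv, r_vv. Take dot products:
  L(u, v) = r_uu · N̂ = 0,
  M(u, v) = r_uv · N̂ = 0,
  N(u, v) = r_vv · N̂ = 5*sqrt(26)*u^2/(26*Abs(u)).
Evaluating at (u, v) = (5, -5*pi/6):
  L = 0, M = 0, N = 25*sqrt(26)/26.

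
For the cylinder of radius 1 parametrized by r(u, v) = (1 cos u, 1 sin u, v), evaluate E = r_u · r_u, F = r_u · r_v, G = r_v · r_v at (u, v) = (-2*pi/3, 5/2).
E = 1;  F = 0;  G = 1

Partials: r_u = (-sin(u), cos(u), 0), r_v = (0, 0, 1). As functions of (u, v):
  E = r_u · r_u = 1,
  F = r_u · r_v = 0,
  G = r_v · r_v = 1.
Evaluating at (u, v) = (-2*pi/3, 5/2): E = 1, F = 0, G = 1.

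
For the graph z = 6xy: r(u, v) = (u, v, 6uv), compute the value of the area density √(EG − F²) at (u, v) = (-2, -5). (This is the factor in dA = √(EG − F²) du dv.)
√(EG − F²)|_{(-2, -5)} = sqrt(1045)

E = 36*v^2 + 1, F = 36*u*v, G = 36*u^2 + 1, so EG − F² = 36*u^2 + 36*v^2 + 1. Taking the positive square root: √(EG − F²) = sqrt(36*u^2 + 36*v^2 + 1). At (u, v) = (-2, -5): sqrt(1045).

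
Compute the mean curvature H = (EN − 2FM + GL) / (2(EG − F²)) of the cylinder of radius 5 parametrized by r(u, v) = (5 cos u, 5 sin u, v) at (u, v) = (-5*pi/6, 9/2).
H = -1/10

With E = 25, F = 0, G = 1, L = -5, M = 0, N = 0, assemble
  H = (EN − 2FM + GL) / (2(EG − F²)) = -1/10.
At (u, v) = (-5*pi/6, 9/2): H = -1/10.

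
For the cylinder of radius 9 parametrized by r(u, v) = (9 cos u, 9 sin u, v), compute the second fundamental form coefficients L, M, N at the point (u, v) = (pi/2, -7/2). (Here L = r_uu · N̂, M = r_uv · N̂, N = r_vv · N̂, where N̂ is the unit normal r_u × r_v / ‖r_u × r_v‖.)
L = -9;  M = 0;  N = 0

Compute the unit normal N̂(u, v) = (cos(u), sin(u), 0), and the second partials r_uu, r_uv, r_vv. Take dot products:
  L(u, v) = r_uu · N̂ = -9,
  M(u, v) = r_uv · N̂ = 0,
  N(u, v) = r_vv · N̂ = 0.
Evaluating at (u, v) = (pi/2, -7/2):
  L = -9, M = 0, N = 0.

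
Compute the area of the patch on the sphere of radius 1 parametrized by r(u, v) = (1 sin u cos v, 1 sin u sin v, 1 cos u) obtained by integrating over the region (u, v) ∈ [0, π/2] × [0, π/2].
Area = pi/2

Area = ∫∫ √(EG − F²) du dv with √(EG − F²) = Abs(sin(u)). Integrating over [0, π/2] × [0, π/2] gives pi/2.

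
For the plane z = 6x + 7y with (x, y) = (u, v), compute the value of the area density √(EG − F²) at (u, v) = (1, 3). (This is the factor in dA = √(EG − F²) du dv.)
√(EG − F²)|_{(1, 3)} = sqrt(86)

E = 37, F = 42, G = 50, so EG − F² = 86. Taking the positive square root: √(EG − F²) = sqrt(86). At (u, v) = (1, 3): sqrt(86).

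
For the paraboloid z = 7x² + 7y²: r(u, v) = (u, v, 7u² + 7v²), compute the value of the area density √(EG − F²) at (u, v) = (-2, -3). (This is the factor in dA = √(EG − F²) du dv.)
√(EG − F²)|_{(-2, -3)} = sqrt(2549)

E = 196*u^2 + 1, F = 196*u*v, G = 196*v^2 + 1, so EG − F² = 196*u^2 + 196*v^2 + 1. Taking the positive square root: √(EG − F²) = sqrt(196*u^2 + 196*v^2 + 1). At (u, v) = (-2, -3): sqrt(2549).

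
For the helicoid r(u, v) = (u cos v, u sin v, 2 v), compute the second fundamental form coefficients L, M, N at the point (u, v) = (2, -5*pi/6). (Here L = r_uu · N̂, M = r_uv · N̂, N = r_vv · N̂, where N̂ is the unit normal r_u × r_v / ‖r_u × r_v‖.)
L = 0;  M = -sqrt(2)/2;  N = 0

Compute the unit normal N̂(u, v) = (2*sin(v)/sqrt(u^2 + 4), -2*cos(v)/sqrt(u^2 + 4), u/sqrt(u^2 + 4)), and the second partials r_uu, r_uv, r_vv. Take dot products:
  L(u, v) = r_uu · N̂ = 0,
  M(u, v) = r_uv · N̂ = -2/sqrt(u^2 + 4),
  N(u, v) = r_vv · N̂ = 0.
Evaluating at (u, v) = (2, -5*pi/6):
  L = 0, M = -sqrt(2)/2, N = 0.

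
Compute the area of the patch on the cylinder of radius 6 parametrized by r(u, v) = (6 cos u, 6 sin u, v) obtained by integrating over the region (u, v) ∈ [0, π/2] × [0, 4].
Area = 12*pi

Area = ∫∫ √(EG − F²) du dv with √(EG − F²) = 6. Integrating over [0, π/2] × [0, 4] gives 12*pi.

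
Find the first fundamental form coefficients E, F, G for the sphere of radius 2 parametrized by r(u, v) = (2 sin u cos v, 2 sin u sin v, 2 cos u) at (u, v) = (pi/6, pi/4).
E = 4;  F = 0;  G = 1

Partials: r_u = (2*cos(u)*cos(v), 2*sin(v)*cos(u), -2*sin(u)), r_v = (-2*sin(u)*sin(v), 2*sin(u)*cos(v), 0). As functions of (u, v):
  E = r_u · r_u = 4,
  F = r_u · r_v = 0,
  G = r_v · r_v = 4*sin(u)^2.
Evaluating at (u, v) = (pi/6, pi/4): E = 4, F = 0, G = 1.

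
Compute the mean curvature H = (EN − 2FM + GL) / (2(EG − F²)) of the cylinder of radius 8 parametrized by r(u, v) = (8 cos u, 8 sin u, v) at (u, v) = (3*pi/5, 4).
H = -1/16

With E = 64, F = 0, G = 1, L = -8, M = 0, N = 0, assemble
  H = (EN − 2FM + GL) / (2(EG − F²)) = -1/16.
At (u, v) = (3*pi/5, 4): H = -1/16.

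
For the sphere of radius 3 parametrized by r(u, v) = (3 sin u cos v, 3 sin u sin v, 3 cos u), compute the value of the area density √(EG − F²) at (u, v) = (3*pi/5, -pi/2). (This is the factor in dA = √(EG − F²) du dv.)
√(EG − F²)|_{(3*pi/5, -pi/2)} = 9*sqrt(2*sqrt(5) + 10)/4

E = 9, F = 0, G = 9*sin(u)^2, so EG − F² = 81*sin(u)^2. Taking the positive square root: √(EG − F²) = 9*Abs(sin(u)). At (u, v) = (3*pi/5, -pi/2): 9*sqrt(2*sqrt(5) + 10)/4.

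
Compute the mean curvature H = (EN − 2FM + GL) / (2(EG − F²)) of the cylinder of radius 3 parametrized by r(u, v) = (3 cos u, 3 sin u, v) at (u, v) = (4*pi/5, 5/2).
H = -1/6

With E = 9, F = 0, G = 1, L = -3, M = 0, N = 0, assemble
  H = (EN − 2FM + GL) / (2(EG − F²)) = -1/6.
At (u, v) = (4*pi/5, 5/2): H = -1/6.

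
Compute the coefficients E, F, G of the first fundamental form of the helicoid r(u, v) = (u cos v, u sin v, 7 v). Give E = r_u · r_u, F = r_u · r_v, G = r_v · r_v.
E = 1;  F = 0;  G = u^2 + 49

Compute partials: r_u = (cos(v), sin(v), 0), r_v = (-u*sin(v), u*cos(v), 7). Then
  E = r_u · r_u = 1,
  F = r_u · r_v = 0,
  G = r_v · r_v = u^2 + 49.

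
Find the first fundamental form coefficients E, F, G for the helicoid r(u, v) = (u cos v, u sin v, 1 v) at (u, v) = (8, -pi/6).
E = 1;  F = 0;  G = 65

Partials: r_u = (cos(v), sin(v), 0), r_v = (-u*sin(v), u*cos(v), 1). As functions of (u, v):
  E = r_u · r_u = 1,
  F = r_u · r_v = 0,
  G = r_v · r_v = u^2 + 1.
Evaluating at (u, v) = (8, -pi/6): E = 1, F = 0, G = 65.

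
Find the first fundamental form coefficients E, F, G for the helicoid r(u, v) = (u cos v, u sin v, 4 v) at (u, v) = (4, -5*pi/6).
E = 1;  F = 0;  G = 32

Partials: r_u = (cos(v), sin(v), 0), r_v = (-u*sin(v), u*cos(v), 4). As functions of (u, v):
  E = r_u · r_u = 1,
  F = r_u · r_v = 0,
  G = r_v · r_v = u^2 + 16.
Evaluating at (u, v) = (4, -5*pi/6): E = 1, F = 0, G = 32.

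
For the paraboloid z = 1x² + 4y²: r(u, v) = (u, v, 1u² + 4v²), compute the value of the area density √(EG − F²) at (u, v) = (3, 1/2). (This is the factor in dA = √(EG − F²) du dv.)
√(EG − F²)|_{(3, 1/2)} = sqrt(53)

E = 4*u^2 + 1, F = 16*u*v, G = 64*v^2 + 1, so EG − F² = 4*u^2 + 64*v^2 + 1. Taking the positive square root: √(EG − F²) = sqrt(4*u^2 + 64*v^2 + 1). At (u, v) = (3, 1/2): sqrt(53).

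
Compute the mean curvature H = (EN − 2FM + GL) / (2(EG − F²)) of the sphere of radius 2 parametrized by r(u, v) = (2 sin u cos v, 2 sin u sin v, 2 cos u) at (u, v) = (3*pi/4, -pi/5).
H = -1/2

With E = 4, F = 0, G = 4*sin(u)^2, L = -2*sin(u)/Abs(sin(u)), M = 0, N = -2*sin(u)^3/Abs(sin(u)), assemble
  H = (EN − 2FM + GL) / (2(EG − F²)) = -sin(u)/(2*Abs(sin(u))).
At (u, v) = (3*pi/4, -pi/5): H = -1/2.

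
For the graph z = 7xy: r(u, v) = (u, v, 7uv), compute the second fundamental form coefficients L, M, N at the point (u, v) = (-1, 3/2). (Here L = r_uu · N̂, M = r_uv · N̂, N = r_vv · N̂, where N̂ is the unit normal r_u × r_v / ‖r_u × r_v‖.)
L = 0;  M = 14*sqrt(641)/641;  N = 0

Compute the unit normal N̂(u, v) = (-7*v/sqrt(49*u^2 + 49*v^2 + 1), -7*u/sqrt(49*u^2 + 49*v^2 + 1), 1/sqrt(49*u^2 + 49*v^2 + 1)), and the second partials r_uu, r_uv, r_vv. Take dot products:
  L(u, v) = r_uu · N̂ = 0,
  M(u, v) = r_uv · N̂ = 7/sqrt(49*u^2 + 49*v^2 + 1),
  N(u, v) = r_vv · N̂ = 0.
Evaluating at (u, v) = (-1, 3/2):
  L = 0, M = 14*sqrt(641)/641, N = 0.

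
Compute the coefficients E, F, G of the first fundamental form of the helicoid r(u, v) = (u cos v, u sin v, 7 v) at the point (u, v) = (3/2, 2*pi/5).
E = 1;  F = 0;  G = 205/4

Partials: r_u = (cos(v), sin(v), 0), r_v = (-u*sin(v), u*cos(v), 7). As functions of (u, v):
  E = r_u · r_u = 1,
  F = r_u · r_v = 0,
  G = r_v · r_v = u^2 + 49.
Evaluating at (u, v) = (3/2, 2*pi/5): E = 1, F = 0, G = 205/4.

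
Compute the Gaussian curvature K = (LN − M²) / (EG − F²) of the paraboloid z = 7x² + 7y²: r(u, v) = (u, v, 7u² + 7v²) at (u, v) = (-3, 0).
K = 196/3115225

Coefficients of the first fundamental form: E = 196*u^2 + 1, F = 196*u*v, G = 196*v^2 + 1.
Coefficients of the second fundamental form: L = 14/sqrt(196*u^2 + 196*v^2 + 1), M = 0, N = 14/sqrt(196*u^2 + 196*v^2 + 1).
Assemble K = (LN − M²)/(EG − F²) = 196/(38416*u^4 + 76832*u^2*v^2 + 392*u^2 + 38416*v^4 + 392*v^2 + 1). At (u, v) = (-3, 0): K = 196/3115225.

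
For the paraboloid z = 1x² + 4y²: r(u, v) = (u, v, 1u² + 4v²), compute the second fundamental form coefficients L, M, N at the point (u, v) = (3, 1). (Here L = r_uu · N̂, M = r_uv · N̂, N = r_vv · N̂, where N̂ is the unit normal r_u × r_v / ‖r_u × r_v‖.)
L = 2*sqrt(101)/101;  M = 0;  N = 8*sqrt(101)/101

Compute the unit normal N̂(u, v) = (-2*u/sqrt(4*u^2 + 64*v^2 + 1), -8*v/sqrt(4*u^2 + 64*v^2 + 1), 1/sqrt(4*u^2 + 64*v^2 + 1)), and the second partials r_uu, r_uv, r_vv. Take dot products:
  L(u, v) = r_uu · N̂ = 2/sqrt(4*u^2 + 64*v^2 + 1),
  M(u, v) = r_uv · N̂ = 0,
  N(u, v) = r_vv · N̂ = 8/sqrt(4*u^2 + 64*v^2 + 1).
Evaluating at (u, v) = (3, 1):
  L = 2*sqrt(101)/101, M = 0, N = 8*sqrt(101)/101.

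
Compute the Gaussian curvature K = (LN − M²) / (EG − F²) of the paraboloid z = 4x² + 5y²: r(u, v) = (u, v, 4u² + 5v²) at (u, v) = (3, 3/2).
K = 20/160801

Coefficients of the first fundamental form: E = 64*u^2 + 1, F = 80*u*v, G = 100*v^2 + 1.
Coefficients of the second fundamental form: L = 8/sqrt(64*u^2 + 100*v^2 + 1), M = 0, N = 10/sqrt(64*u^2 + 100*v^2 + 1).
Assemble K = (LN − M²)/(EG − F²) = 80/(4096*u^4 + 12800*u^2*v^2 + 128*u^2 + 10000*v^4 + 200*v^2 + 1). At (u, v) = (3, 3/2): K = 20/160801.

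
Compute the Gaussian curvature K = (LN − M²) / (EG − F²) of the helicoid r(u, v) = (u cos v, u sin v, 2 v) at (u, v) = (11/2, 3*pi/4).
K = -64/18769

Coefficients of the first fundamental form: E = 1, F = 0, G = u^2 + 4.
Coefficients of the second fundamental form: L = 0, M = -2/sqrt(u^2 + 4), N = 0.
Assemble K = (LN − M²)/(EG − F²) = -4/(u^2 + 4)^2. At (u, v) = (11/2, 3*pi/4): K = -64/18769.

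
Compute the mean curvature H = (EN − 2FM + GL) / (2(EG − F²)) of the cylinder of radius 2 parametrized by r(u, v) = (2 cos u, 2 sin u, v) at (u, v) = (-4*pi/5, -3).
H = -1/4

With E = 4, F = 0, G = 1, L = -2, M = 0, N = 0, assemble
  H = (EN − 2FM + GL) / (2(EG − F²)) = -1/4.
At (u, v) = (-4*pi/5, -3): H = -1/4.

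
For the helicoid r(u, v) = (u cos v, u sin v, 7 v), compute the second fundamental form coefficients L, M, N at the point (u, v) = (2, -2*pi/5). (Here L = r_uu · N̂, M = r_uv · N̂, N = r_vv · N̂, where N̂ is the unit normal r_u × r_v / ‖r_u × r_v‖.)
L = 0;  M = -7*sqrt(53)/53;  N = 0

Compute the unit normal N̂(u, v) = (7*sin(v)/sqrt(u^2 + 49), -7*cos(v)/sqrt(u^2 + 49), u/sqrt(u^2 + 49)), and the second partials r_uu, r_uv, r_vv. Take dot products:
  L(u, v) = r_uu · N̂ = 0,
  M(u, v) = r_uv · N̂ = -7/sqrt(u^2 + 49),
  N(u, v) = r_vv · N̂ = 0.
Evaluating at (u, v) = (2, -2*pi/5):
  L = 0, M = -7*sqrt(53)/53, N = 0.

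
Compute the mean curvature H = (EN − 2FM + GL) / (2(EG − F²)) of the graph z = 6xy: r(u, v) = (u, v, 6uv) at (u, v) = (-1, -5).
H = -1080*sqrt(937)/877969

With E = 36*v^2 + 1, F = 36*u*v, G = 36*u^2 + 1, L = 0, M = 6/sqrt(36*u^2 + 36*v^2 + 1), N = 0, assemble
  H = (EN − 2FM + GL) / (2(EG − F²)) = -216*u*v/(36*u^2 + 36*v^2 + 1)^(3/2).
At (u, v) = (-1, -5): H = -1080*sqrt(937)/877969.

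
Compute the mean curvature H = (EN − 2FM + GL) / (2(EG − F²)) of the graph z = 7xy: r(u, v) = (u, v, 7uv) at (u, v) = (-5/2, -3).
H = -20580*sqrt(2993)/8958049

With E = 49*v^2 + 1, F = 49*u*v, G = 49*u^2 + 1, L = 0, M = 7/sqrt(49*u^2 + 49*v^2 + 1), N = 0, assemble
  H = (EN − 2FM + GL) / (2(EG − F²)) = -343*u*v/(49*u^2 + 49*v^2 + 1)^(3/2).
At (u, v) = (-5/2, -3): H = -20580*sqrt(2993)/8958049.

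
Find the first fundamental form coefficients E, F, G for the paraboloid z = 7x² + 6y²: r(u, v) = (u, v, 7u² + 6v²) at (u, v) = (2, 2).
E = 785;  F = 672;  G = 577

Partials: r_u = (1, 0, 14*u), r_v = (0, 1, 12*v). As functions of (u, v):
  E = r_u · r_u = 196*u^2 + 1,
  F = r_u · r_v = 168*u*v,
  G = r_v · r_v = 144*v^2 + 1.
Evaluating at (u, v) = (2, 2): E = 785, F = 672, G = 577.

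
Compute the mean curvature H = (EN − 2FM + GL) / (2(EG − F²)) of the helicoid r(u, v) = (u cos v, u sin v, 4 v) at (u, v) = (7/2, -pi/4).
H = 0

With E = 1, F = 0, G = u^2 + 16, L = 0, M = -4/sqrt(u^2 + 16), N = 0, assemble
  H = (EN − 2FM + GL) / (2(EG − F²)) = 0.
At (u, v) = (7/2, -pi/4): H = 0.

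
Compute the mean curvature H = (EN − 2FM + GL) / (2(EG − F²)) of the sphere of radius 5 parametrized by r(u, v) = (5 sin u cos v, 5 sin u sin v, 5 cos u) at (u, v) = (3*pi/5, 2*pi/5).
H = -1/5

With E = 25, F = 0, G = 25*sin(u)^2, L = -5*sin(u)/Abs(sin(u)), M = 0, N = -5*sin(u)^3/Abs(sin(u)), assemble
  H = (EN − 2FM + GL) / (2(EG − F²)) = -sin(u)/(5*Abs(sin(u))).
At (u, v) = (3*pi/5, 2*pi/5): H = -1/5.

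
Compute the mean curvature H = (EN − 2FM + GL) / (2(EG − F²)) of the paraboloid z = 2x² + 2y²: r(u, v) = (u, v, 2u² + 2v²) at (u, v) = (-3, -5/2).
H = 492*sqrt(5)/8575

With E = 16*u^2 + 1, F = 16*u*v, G = 16*v^2 + 1, L = 4/sqrt(16*u^2 + 16*v^2 + 1), M = 0, N = 4/sqrt(16*u^2 + 16*v^2 + 1), assemble
  H = (EN − 2FM + GL) / (2(EG − F²)) = 4*(8*u^2 + 8*v^2 + 1)/(16*u^2 + 16*v^2 + 1)^(3/2).
At (u, v) = (-3, -5/2): H = 492*sqrt(5)/8575.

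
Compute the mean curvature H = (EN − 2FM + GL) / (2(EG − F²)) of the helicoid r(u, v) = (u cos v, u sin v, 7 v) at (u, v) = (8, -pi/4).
H = 0

With E = 1, F = 0, G = u^2 + 49, L = 0, M = -7/sqrt(u^2 + 49), N = 0, assemble
  H = (EN − 2FM + GL) / (2(EG − F²)) = 0.
At (u, v) = (8, -pi/4): H = 0.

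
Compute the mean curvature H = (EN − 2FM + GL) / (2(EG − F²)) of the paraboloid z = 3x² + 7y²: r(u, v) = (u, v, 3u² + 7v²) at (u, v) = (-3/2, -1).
H = 1165*sqrt(278)/77284

With E = 36*u^2 + 1, F = 84*u*v, G = 196*v^2 + 1, L = 6/sqrt(36*u^2 + 196*v^2 + 1), M = 0, N = 14/sqrt(36*u^2 + 196*v^2 + 1), assemble
  H = (EN − 2FM + GL) / (2(EG − F²)) = 2*(126*u^2 + 294*v^2 + 5)/(36*u^2 + 196*v^2 + 1)^(3/2).
At (u, v) = (-3/2, -1): H = 1165*sqrt(278)/77284.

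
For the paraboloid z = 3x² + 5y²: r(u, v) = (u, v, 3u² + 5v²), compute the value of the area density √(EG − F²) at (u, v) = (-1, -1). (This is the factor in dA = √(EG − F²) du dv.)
√(EG − F²)|_{(-1, -1)} = sqrt(137)

E = 36*u^2 + 1, F = 60*u*v, G = 100*v^2 + 1, so EG − F² = 36*u^2 + 100*v^2 + 1. Taking the positive square root: √(EG − F²) = sqrt(36*u^2 + 100*v^2 + 1). At (u, v) = (-1, -1): sqrt(137).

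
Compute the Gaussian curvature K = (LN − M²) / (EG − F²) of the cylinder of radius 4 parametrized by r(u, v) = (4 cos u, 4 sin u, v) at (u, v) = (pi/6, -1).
K = 0

Coefficients of the first fundamental form: E = 16, F = 0, G = 1.
Coefficients of the second fundamental form: L = -4, M = 0, N = 0.
Assemble K = (LN − M²)/(EG − F²) = 0. At (u, v) = (pi/6, -1): K = 0.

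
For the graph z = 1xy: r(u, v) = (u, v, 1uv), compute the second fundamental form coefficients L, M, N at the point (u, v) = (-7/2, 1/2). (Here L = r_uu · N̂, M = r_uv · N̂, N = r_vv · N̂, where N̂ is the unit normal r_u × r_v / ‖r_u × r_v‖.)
L = 0;  M = sqrt(6)/9;  N = 0

Compute the unit normal N̂(u, v) = (-v/sqrt(u^2 + v^2 + 1), -u/sqrt(u^2 + v^2 + 1), 1/sqrt(u^2 + v^2 + 1)), and the second partials r_uu, r_uv, r_vv. Take dot products:
  L(u, v) = r_uu · N̂ = 0,
  M(u, v) = r_uv · N̂ = 1/sqrt(u^2 + v^2 + 1),
  N(u, v) = r_vv · N̂ = 0.
Evaluating at (u, v) = (-7/2, 1/2):
  L = 0, M = sqrt(6)/9, N = 0.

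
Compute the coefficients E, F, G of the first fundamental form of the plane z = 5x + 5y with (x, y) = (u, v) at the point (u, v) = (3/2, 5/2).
E = 26;  F = 25;  G = 26

Partials: r_u = (1, 0, 5), r_v = (0, 1, 5). As functions of (u, v):
  E = r_u · r_u = 26,
  F = r_u · r_v = 25,
  G = r_v · r_v = 26.
Evaluating at (u, v) = (3/2, 5/2): E = 26, F = 25, G = 26.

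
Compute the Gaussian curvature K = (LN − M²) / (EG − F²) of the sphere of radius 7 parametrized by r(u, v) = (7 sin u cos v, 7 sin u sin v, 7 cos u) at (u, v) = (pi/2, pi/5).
K = 1/49

Coefficients of the first fundamental form: E = 49, F = 0, G = 49*sin(u)^2.
Coefficients of the second fundamental form: L = -7*sin(u)/Abs(sin(u)), M = 0, N = -7*sin(u)^3/Abs(sin(u)).
Assemble K = (LN − M²)/(EG − F²) = 1/49. At (u, v) = (pi/2, pi/5): K = 1/49.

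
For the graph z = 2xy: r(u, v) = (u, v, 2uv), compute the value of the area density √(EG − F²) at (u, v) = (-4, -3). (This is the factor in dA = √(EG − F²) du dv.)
√(EG − F²)|_{(-4, -3)} = sqrt(101)

E = 4*v^2 + 1, F = 4*u*v, G = 4*u^2 + 1, so EG − F² = 4*u^2 + 4*v^2 + 1. Taking the positive square root: √(EG − F²) = sqrt(4*u^2 + 4*v^2 + 1). At (u, v) = (-4, -3): sqrt(101).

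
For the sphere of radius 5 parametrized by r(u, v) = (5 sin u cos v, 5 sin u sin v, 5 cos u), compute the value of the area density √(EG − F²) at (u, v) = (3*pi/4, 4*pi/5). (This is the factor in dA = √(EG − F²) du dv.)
√(EG − F²)|_{(3*pi/4, 4*pi/5)} = 25*sqrt(2)/2

E = 25, F = 0, G = 25*sin(u)^2, so EG − F² = 625*sin(u)^2. Taking the positive square root: √(EG − F²) = 25*Abs(sin(u)). At (u, v) = (3*pi/4, 4*pi/5): 25*sqrt(2)/2.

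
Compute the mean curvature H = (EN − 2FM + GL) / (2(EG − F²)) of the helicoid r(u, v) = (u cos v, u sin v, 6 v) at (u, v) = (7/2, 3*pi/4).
H = 0

With E = 1, F = 0, G = u^2 + 36, L = 0, M = -6/sqrt(u^2 + 36), N = 0, assemble
  H = (EN − 2FM + GL) / (2(EG − F²)) = 0.
At (u, v) = (7/2, 3*pi/4): H = 0.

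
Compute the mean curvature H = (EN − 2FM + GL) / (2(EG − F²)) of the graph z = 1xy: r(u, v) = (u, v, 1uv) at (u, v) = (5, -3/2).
H = 60*sqrt(113)/12769

With E = v^2 + 1, F = u*v, G = u^2 + 1, L = 0, M = 1/sqrt(u^2 + v^2 + 1), N = 0, assemble
  H = (EN − 2FM + GL) / (2(EG − F²)) = -u*v/(u^2 + v^2 + 1)^(3/2).
At (u, v) = (5, -3/2): H = 60*sqrt(113)/12769.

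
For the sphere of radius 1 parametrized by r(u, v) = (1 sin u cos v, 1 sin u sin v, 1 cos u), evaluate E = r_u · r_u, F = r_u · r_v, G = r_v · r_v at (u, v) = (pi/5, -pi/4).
E = 1;  F = 0;  G = 5/8 - sqrt(5)/8

Partials: r_u = (cos(u)*cos(v), sin(v)*cos(u), -sin(u)), r_v = (-sin(u)*sin(v), sin(u)*cos(v), 0). As functions of (u, v):
  E = r_u · r_u = 1,
  F = r_u · r_v = 0,
  G = r_v · r_v = sin(u)^2.
Evaluating at (u, v) = (pi/5, -pi/4): E = 1, F = 0, G = 5/8 - sqrt(5)/8.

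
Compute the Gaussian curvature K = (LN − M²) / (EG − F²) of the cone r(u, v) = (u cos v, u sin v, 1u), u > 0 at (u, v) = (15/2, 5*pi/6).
K = 0

Coefficients of the first fundamental form: E = 2, F = 0, G = u^2.
Coefficients of the second fundamental form: L = 0, M = 0, N = sqrt(2)*u^2/(2*Abs(u)).
Assemble K = (LN − M²)/(EG − F²) = 0. At (u, v) = (15/2, 5*pi/6): K = 0.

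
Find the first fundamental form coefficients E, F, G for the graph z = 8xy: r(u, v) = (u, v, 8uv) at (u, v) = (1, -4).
E = 1025;  F = -256;  G = 65

Partials: r_u = (1, 0, 8*v), r_v = (0, 1, 8*u). As functions of (u, v):
  E = r_u · r_u = 64*v^2 + 1,
  F = r_u · r_v = 64*u*v,
  G = r_v · r_v = 64*u^2 + 1.
Evaluating at (u, v) = (1, -4): E = 1025, F = -256, G = 65.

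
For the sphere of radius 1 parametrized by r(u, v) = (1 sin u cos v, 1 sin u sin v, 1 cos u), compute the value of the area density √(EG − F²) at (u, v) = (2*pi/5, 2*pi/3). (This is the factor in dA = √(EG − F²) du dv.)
√(EG − F²)|_{(2*pi/5, 2*pi/3)} = sqrt(2*sqrt(5) + 10)/4

E = 1, F = 0, G = sin(u)^2, so EG − F² = sin(u)^2. Taking the positive square root: √(EG − F²) = Abs(sin(u)). At (u, v) = (2*pi/5, 2*pi/3): sqrt(2*sqrt(5) + 10)/4.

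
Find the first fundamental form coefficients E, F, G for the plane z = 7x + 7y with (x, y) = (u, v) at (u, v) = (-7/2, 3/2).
E = 50;  F = 49;  G = 50

Partials: r_u = (1, 0, 7), r_v = (0, 1, 7). As functions of (u, v):
  E = r_u · r_u = 50,
  F = r_u · r_v = 49,
  G = r_v · r_v = 50.
Evaluating at (u, v) = (-7/2, 3/2): E = 50, F = 49, G = 50.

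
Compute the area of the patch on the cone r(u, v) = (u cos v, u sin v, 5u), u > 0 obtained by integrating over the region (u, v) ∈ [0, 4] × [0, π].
Area = 8*sqrt(26)*pi

Area = ∫∫ √(EG − F²) du dv with √(EG − F²) = sqrt(26)*Abs(u). Integrating over [0, 4] × [0, π] gives 8*sqrt(26)*pi.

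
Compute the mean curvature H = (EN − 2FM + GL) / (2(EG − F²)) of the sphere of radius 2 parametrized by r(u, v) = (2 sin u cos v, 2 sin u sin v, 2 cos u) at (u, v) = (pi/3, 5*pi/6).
H = -1/2

With E = 4, F = 0, G = 4*sin(u)^2, L = -2*sin(u)/Abs(sin(u)), M = 0, N = -2*sin(u)^3/Abs(sin(u)), assemble
  H = (EN − 2FM + GL) / (2(EG − F²)) = -sin(u)/(2*Abs(sin(u))).
At (u, v) = (pi/3, 5*pi/6): H = -1/2.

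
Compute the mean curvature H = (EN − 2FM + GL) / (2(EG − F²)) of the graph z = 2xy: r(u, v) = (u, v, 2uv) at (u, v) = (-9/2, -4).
H = -36*sqrt(146)/5329

With E = 4*v^2 + 1, F = 4*u*v, G = 4*u^2 + 1, L = 0, M = 2/sqrt(4*u^2 + 4*v^2 + 1), N = 0, assemble
  H = (EN − 2FM + GL) / (2(EG − F²)) = -8*u*v/(4*u^2 + 4*v^2 + 1)^(3/2).
At (u, v) = (-9/2, -4): H = -36*sqrt(146)/5329.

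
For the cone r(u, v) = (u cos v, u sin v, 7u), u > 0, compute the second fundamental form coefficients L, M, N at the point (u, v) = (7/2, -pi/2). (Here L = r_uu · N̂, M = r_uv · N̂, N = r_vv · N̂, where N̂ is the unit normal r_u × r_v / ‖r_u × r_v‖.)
L = 0;  M = 0;  N = 49*sqrt(2)/20

Compute the unit normal N̂(u, v) = (-7*sqrt(2)*u*cos(v)/(10*Abs(u)), -7*sqrt(2)*u*sin(v)/(10*Abs(u)), sqrt(2)*u/(10*Abs(u))), and the second partials r_uu, r_uv, r_vv. Take dot products:
  L(u, v) = r_uu · N̂ = 0,
  M(u, v) = r_uv · N̂ = 0,
  N(u, v) = r_vv · N̂ = 7*sqrt(2)*u^2/(10*Abs(u)).
Evaluating at (u, v) = (7/2, -pi/2):
  L = 0, M = 0, N = 49*sqrt(2)/20.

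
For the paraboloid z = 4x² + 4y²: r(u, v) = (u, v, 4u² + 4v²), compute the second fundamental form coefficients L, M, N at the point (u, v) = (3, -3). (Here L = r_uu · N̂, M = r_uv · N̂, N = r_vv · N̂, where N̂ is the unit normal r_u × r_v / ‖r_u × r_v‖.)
L = 8*sqrt(1153)/1153;  M = 0;  N = 8*sqrt(1153)/1153

Compute the unit normal N̂(u, v) = (-8*u/sqrt(64*u^2 + 64*v^2 + 1), -8*v/sqrt(64*u^2 + 64*v^2 + 1), 1/sqrt(64*u^2 + 64*v^2 + 1)), and the second partials r_uu, r_uv, r_vv. Take dot products:
  L(u, v) = r_uu · N̂ = 8/sqrt(64*u^2 + 64*v^2 + 1),
  M(u, v) = r_uv · N̂ = 0,
  N(u, v) = r_vv · N̂ = 8/sqrt(64*u^2 + 64*v^2 + 1).
Evaluating at (u, v) = (3, -3):
  L = 8*sqrt(1153)/1153, M = 0, N = 8*sqrt(1153)/1153.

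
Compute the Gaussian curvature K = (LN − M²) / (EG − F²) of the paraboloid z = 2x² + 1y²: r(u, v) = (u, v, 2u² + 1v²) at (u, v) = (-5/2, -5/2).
K = 2/3969

Coefficients of the first fundamental form: E = 16*u^2 + 1, F = 8*u*v, G = 4*v^2 + 1.
Coefficients of the second fundamental form: L = 4/sqrt(16*u^2 + 4*v^2 + 1), M = 0, N = 2/sqrt(16*u^2 + 4*v^2 + 1).
Assemble K = (LN − M²)/(EG − F²) = 8/(256*u^4 + 128*u^2*v^2 + 32*u^2 + 16*v^4 + 8*v^2 + 1). At (u, v) = (-5/2, -5/2): K = 2/3969.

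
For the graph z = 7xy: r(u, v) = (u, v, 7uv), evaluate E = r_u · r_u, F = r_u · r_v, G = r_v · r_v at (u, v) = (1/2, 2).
E = 197;  F = 49;  G = 53/4

Partials: r_u = (1, 0, 7*v), r_v = (0, 1, 7*u). As functions of (u, v):
  E = r_u · r_u = 49*v^2 + 1,
  F = r_u · r_v = 49*u*v,
  G = r_v · r_v = 49*u^2 + 1.
Evaluating at (u, v) = (1/2, 2): E = 197, F = 49, G = 53/4.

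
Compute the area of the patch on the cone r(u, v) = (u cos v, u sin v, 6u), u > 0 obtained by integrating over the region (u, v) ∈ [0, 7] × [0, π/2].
Area = 49*sqrt(37)*pi/4

Area = ∫∫ √(EG − F²) du dv with √(EG − F²) = sqrt(37)*Abs(u). Integrating over [0, 7] × [0, π/2] gives 49*sqrt(37)*pi/4.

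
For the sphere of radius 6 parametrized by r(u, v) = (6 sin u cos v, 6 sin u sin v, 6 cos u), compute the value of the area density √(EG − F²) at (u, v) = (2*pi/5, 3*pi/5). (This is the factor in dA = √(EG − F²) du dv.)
√(EG − F²)|_{(2*pi/5, 3*pi/5)} = 9*sqrt(2*sqrt(5) + 10)

E = 36, F = 0, G = 36*sin(u)^2, so EG − F² = 1296*sin(u)^2. Taking the positive square root: √(EG − F²) = 36*Abs(sin(u)). At (u, v) = (2*pi/5, 3*pi/5): 9*sqrt(2*sqrt(5) + 10).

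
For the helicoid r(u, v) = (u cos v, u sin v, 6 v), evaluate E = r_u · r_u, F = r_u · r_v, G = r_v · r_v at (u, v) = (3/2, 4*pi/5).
E = 1;  F = 0;  G = 153/4

Partials: r_u = (cos(v), sin(v), 0), r_v = (-u*sin(v), u*cos(v), 6). As functions of (u, v):
  E = r_u · r_u = 1,
  F = r_u · r_v = 0,
  G = r_v · r_v = u^2 + 36.
Evaluating at (u, v) = (3/2, 4*pi/5): E = 1, F = 0, G = 153/4.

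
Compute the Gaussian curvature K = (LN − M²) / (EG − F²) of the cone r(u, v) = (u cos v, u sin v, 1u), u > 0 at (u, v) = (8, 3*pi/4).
K = 0

Coefficients of the first fundamental form: E = 2, F = 0, G = u^2.
Coefficients of the second fundamental form: L = 0, M = 0, N = sqrt(2)*u^2/(2*Abs(u)).
Assemble K = (LN − M²)/(EG − F²) = 0. At (u, v) = (8, 3*pi/4): K = 0.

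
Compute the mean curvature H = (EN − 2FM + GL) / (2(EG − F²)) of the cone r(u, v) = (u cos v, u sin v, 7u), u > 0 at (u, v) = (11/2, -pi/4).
H = 7*sqrt(2)/110

With E = 50, F = 0, G = u^2, L = 0, M = 0, N = 7*sqrt(2)*u^2/(10*Abs(u)), assemble
  H = (EN − 2FM + GL) / (2(EG − F²)) = 7*sqrt(2)/(20*Abs(u)).
At (u, v) = (11/2, -pi/4): H = 7*sqrt(2)/110.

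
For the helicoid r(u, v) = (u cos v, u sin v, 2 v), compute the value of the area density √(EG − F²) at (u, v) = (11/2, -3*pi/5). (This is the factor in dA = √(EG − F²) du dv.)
√(EG − F²)|_{(11/2, -3*pi/5)} = sqrt(137)/2

E = 1, F = 0, G = u^2 + 4, so EG − F² = u^2 + 4. Taking the positive square root: √(EG − F²) = sqrt(u^2 + 4). At (u, v) = (11/2, -3*pi/5): sqrt(137)/2.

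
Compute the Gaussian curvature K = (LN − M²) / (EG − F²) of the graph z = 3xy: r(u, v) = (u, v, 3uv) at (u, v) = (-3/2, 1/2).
K = -36/2209

Coefficients of the first fundamental form: E = 9*v^2 + 1, F = 9*u*v, G = 9*u^2 + 1.
Coefficients of the second fundamental form: L = 0, M = 3/sqrt(9*u^2 + 9*v^2 + 1), N = 0.
Assemble K = (LN − M²)/(EG − F²) = -9/(81*u^4 + 162*u^2*v^2 + 18*u^2 + 81*v^4 + 18*v^2 + 1). At (u, v) = (-3/2, 1/2): K = -36/2209.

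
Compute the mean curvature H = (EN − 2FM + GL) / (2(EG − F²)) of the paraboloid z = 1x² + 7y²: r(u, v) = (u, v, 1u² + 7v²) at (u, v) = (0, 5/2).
H = 1233*sqrt(1226)/1503076

With E = 4*u^2 + 1, F = 28*u*v, G = 196*v^2 + 1, L = 2/sqrt(4*u^2 + 196*v^2 + 1), M = 0, N = 14/sqrt(4*u^2 + 196*v^2 + 1), assemble
  H = (EN − 2FM + GL) / (2(EG − F²)) = 4*(7*u^2 + 49*v^2 + 2)/(4*u^2 + 196*v^2 + 1)^(3/2).
At (u, v) = (0, 5/2): H = 1233*sqrt(1226)/1503076.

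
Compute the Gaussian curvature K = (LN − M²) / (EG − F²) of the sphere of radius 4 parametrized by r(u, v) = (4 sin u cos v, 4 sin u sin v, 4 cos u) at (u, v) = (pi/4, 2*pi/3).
K = 1/16

Coefficients of the first fundamental form: E = 16, F = 0, G = 16*sin(u)^2.
Coefficients of the second fundamental form: L = -4*sin(u)/Abs(sin(u)), M = 0, N = -4*sin(u)^3/Abs(sin(u)).
Assemble K = (LN − M²)/(EG − F²) = 1/16. At (u, v) = (pi/4, 2*pi/3): K = 1/16.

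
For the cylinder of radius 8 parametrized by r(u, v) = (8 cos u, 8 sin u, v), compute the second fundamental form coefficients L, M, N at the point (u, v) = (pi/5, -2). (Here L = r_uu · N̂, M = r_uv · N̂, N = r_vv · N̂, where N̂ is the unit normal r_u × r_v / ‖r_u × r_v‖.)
L = -8;  M = 0;  N = 0

Compute the unit normal N̂(u, v) = (cos(u), sin(u), 0), and the second partials r_uu, r_uv, r_vv. Take dot products:
  L(u, v) = r_uu · N̂ = -8,
  M(u, v) = r_uv · N̂ = 0,
  N(u, v) = r_vv · N̂ = 0.
Evaluating at (u, v) = (pi/5, -2):
  L = -8, M = 0, N = 0.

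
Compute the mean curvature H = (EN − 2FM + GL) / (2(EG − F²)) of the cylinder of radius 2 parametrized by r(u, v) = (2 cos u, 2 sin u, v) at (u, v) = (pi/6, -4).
H = -1/4

With E = 4, F = 0, G = 1, L = -2, M = 0, N = 0, assemble
  H = (EN − 2FM + GL) / (2(EG − F²)) = -1/4.
At (u, v) = (pi/6, -4): H = -1/4.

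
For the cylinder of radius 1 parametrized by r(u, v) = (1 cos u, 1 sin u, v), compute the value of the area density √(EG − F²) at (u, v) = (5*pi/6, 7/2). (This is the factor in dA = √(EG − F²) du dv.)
√(EG − F²)|_{(5*pi/6, 7/2)} = 1

E = 1, F = 0, G = 1, so EG − F² = 1. Taking the positive square root: √(EG − F²) = 1. At (u, v) = (5*pi/6, 7/2): 1.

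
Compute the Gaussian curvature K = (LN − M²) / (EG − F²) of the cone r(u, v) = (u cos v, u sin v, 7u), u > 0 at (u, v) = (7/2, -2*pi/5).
K = 0

Coefficients of the first fundamental form: E = 50, F = 0, G = u^2.
Coefficients of the second fundamental form: L = 0, M = 0, N = 7*sqrt(2)*u^2/(10*Abs(u)).
Assemble K = (LN − M²)/(EG − F²) = 0. At (u, v) = (7/2, -2*pi/5): K = 0.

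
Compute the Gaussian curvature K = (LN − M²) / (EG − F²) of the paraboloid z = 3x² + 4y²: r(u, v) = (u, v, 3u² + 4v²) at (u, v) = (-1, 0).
K = 48/1369

Coefficients of the first fundamental form: E = 36*u^2 + 1, F = 48*u*v, G = 64*v^2 + 1.
Coefficients of the second fundamental form: L = 6/sqrt(36*u^2 + 64*v^2 + 1), M = 0, N = 8/sqrt(36*u^2 + 64*v^2 + 1).
Assemble K = (LN − M²)/(EG − F²) = 48/(1296*u^4 + 4608*u^2*v^2 + 72*u^2 + 4096*v^4 + 128*v^2 + 1). At (u, v) = (-1, 0): K = 48/1369.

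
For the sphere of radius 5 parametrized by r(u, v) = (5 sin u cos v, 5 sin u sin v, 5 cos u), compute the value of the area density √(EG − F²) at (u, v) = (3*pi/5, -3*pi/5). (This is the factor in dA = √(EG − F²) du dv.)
√(EG − F²)|_{(3*pi/5, -3*pi/5)} = 25*sqrt(2*sqrt(5) + 10)/4

E = 25, F = 0, G = 25*sin(u)^2, so EG − F² = 625*sin(u)^2. Taking the positive square root: √(EG − F²) = 25*Abs(sin(u)). At (u, v) = (3*pi/5, -3*pi/5): 25*sqrt(2*sqrt(5) + 10)/4.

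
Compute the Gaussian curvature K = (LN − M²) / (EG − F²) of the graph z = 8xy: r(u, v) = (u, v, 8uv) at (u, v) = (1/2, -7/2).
K = -64/641601

Coefficients of the first fundamental form: E = 64*v^2 + 1, F = 64*u*v, G = 64*u^2 + 1.
Coefficients of the second fundamental form: L = 0, M = 8/sqrt(64*u^2 + 64*v^2 + 1), N = 0.
Assemble K = (LN − M²)/(EG − F²) = -64/(4096*u^4 + 8192*u^2*v^2 + 128*u^2 + 4096*v^4 + 128*v^2 + 1). At (u, v) = (1/2, -7/2): K = -64/641601.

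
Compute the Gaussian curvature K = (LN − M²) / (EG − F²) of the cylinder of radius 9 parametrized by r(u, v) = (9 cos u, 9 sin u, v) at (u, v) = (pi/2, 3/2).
K = 0

Coefficients of the first fundamental form: E = 81, F = 0, G = 1.
Coefficients of the second fundamental form: L = -9, M = 0, N = 0.
Assemble K = (LN − M²)/(EG − F²) = 0. At (u, v) = (pi/2, 3/2): K = 0.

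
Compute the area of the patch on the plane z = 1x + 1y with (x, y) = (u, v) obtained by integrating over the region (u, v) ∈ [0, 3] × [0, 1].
Area = 3*sqrt(3)

Area = ∫∫ √(EG − F²) du dv with √(EG − F²) = sqrt(3). Integrating over [0, 3] × [0, 1] gives 3*sqrt(3).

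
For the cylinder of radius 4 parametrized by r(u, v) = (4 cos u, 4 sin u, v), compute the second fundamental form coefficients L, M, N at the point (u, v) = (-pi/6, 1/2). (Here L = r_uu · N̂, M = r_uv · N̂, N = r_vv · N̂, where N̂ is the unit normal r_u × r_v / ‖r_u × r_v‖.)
L = -4;  M = 0;  N = 0

Compute the unit normal N̂(u, v) = (cos(u), sin(u), 0), and the second partials r_uu, r_uv, r_vv. Take dot products:
  L(u, v) = r_uu · N̂ = -4,
  M(u, v) = r_uv · N̂ = 0,
  N(u, v) = r_vv · N̂ = 0.
Evaluating at (u, v) = (-pi/6, 1/2):
  L = -4, M = 0, N = 0.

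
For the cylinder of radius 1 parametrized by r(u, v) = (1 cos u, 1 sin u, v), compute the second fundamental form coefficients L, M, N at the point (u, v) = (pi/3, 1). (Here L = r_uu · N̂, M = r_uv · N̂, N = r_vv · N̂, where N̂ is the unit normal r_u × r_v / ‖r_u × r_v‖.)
L = -1;  M = 0;  N = 0

Compute the unit normal N̂(u, v) = (cos(u), sin(u), 0), and the second partials r_uu, r_uv, r_vv. Take dot products:
  L(u, v) = r_uu · N̂ = -1,
  M(u, v) = r_uv · N̂ = 0,
  N(u, v) = r_vv · N̂ = 0.
Evaluating at (u, v) = (pi/3, 1):
  L = -1, M = 0, N = 0.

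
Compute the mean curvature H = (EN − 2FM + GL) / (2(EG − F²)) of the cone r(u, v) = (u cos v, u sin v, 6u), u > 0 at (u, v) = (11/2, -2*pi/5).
H = 6*sqrt(37)/407

With E = 37, F = 0, G = u^2, L = 0, M = 0, N = 6*sqrt(37)*u^2/(37*Abs(u)), assemble
  H = (EN − 2FM + GL) / (2(EG − F²)) = 3*sqrt(37)/(37*Abs(u)).
At (u, v) = (11/2, -2*pi/5): H = 6*sqrt(37)/407.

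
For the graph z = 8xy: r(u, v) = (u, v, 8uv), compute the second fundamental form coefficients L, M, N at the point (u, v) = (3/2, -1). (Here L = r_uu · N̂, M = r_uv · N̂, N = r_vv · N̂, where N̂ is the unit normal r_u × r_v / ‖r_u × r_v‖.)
L = 0;  M = 8*sqrt(209)/209;  N = 0

Compute the unit normal N̂(u, v) = (-8*v/sqrt(64*u^2 + 64*v^2 + 1), -8*u/sqrt(64*u^2 + 64*v^2 + 1), 1/sqrt(64*u^2 + 64*v^2 + 1)), and the second partials r_uu, r_uv, r_vv. Take dot products:
  L(u, v) = r_uu · N̂ = 0,
  M(u, v) = r_uv · N̂ = 8/sqrt(64*u^2 + 64*v^2 + 1),
  N(u, v) = r_vv · N̂ = 0.
Evaluating at (u, v) = (3/2, -1):
  L = 0, M = 8*sqrt(209)/209, N = 0.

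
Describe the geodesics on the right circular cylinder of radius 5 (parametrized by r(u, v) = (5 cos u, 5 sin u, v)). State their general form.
The cylinder is flat (K = 0) and locally isometric to the plane via the development (u, v) ↦ (5 u, v). Geodesics are the pre-images of straight lines: circles (v constant), vertical lines (u constant), and helices (v = c · u + d) for constants c, d.

A right cylinder has E = 5², F = 0, G = 1, so EG − F² = 5², and L = −5, M = N = 0, giving K = (LN − M²)/(EG − F²) = 0 everywhere. A flat surface is locally isometric to the Euclidean plane via the map (u, v) ↦ (5 u, v). Straight lines in the (x̃, ỹ) plane pull back to: (a) horizontal circles (v = const), (b) vertical generators (u = const), and (c) helices (5 u tan θ = v, i.e. v = c · u + d).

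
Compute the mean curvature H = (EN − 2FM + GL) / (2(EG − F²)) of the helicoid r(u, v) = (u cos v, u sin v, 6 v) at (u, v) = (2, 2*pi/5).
H = 0

With E = 1, F = 0, G = u^2 + 36, L = 0, M = -6/sqrt(u^2 + 36), N = 0, assemble
  H = (EN − 2FM + GL) / (2(EG − F²)) = 0.
At (u, v) = (2, 2*pi/5): H = 0.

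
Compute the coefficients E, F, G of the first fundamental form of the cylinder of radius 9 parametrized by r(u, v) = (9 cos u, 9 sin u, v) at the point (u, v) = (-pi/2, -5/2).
E = 81;  F = 0;  G = 1

Partials: r_u = (-9*sin(u), 9*cos(u), 0), r_v = (0, 0, 1). As functions of (u, v):
  E = r_u · r_u = 81,
  F = r_u · r_v = 0,
  G = r_v · r_v = 1.
Evaluating at (u, v) = (-pi/2, -5/2): E = 81, F = 0, G = 1.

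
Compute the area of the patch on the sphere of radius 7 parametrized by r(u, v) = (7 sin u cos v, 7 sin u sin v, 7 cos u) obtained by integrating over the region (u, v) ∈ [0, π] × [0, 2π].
Area = 196*pi

Area = ∫∫ √(EG − F²) du dv with √(EG − F²) = 49*Abs(sin(u)). Integrating over [0, π] × [0, 2π] gives 196*pi.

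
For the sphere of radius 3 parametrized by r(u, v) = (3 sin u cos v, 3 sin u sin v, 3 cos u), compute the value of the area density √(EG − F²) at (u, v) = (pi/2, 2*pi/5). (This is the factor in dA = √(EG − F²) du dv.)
√(EG − F²)|_{(pi/2, 2*pi/5)} = 9

E = 9, F = 0, G = 9*sin(u)^2, so EG − F² = 81*sin(u)^2. Taking the positive square root: √(EG − F²) = 9*Abs(sin(u)). At (u, v) = (pi/2, 2*pi/5): 9.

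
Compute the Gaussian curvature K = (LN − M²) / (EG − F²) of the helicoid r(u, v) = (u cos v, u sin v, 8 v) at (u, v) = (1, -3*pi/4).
K = -64/4225

Coefficients of the first fundamental form: E = 1, F = 0, G = u^2 + 64.
Coefficients of the second fundamental form: L = 0, M = -8/sqrt(u^2 + 64), N = 0.
Assemble K = (LN − M²)/(EG − F²) = -64/(u^2 + 64)^2. At (u, v) = (1, -3*pi/4): K = -64/4225.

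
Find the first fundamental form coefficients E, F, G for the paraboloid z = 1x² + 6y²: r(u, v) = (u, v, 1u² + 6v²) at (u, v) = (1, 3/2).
E = 5;  F = 36;  G = 325

Partials: r_u = (1, 0, 2*u), r_v = (0, 1, 12*v). As functions of (u, v):
  E = r_u · r_u = 4*u^2 + 1,
  F = r_u · r_v = 24*u*v,
  G = r_v · r_v = 144*v^2 + 1.
Evaluating at (u, v) = (1, 3/2): E = 5, F = 36, G = 325.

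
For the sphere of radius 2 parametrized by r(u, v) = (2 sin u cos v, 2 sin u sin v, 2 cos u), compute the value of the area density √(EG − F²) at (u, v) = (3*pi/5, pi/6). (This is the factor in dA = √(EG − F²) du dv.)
√(EG − F²)|_{(3*pi/5, pi/6)} = sqrt(2*sqrt(5) + 10)

E = 4, F = 0, G = 4*sin(u)^2, so EG − F² = 16*sin(u)^2. Taking the positive square root: √(EG − F²) = 4*Abs(sin(u)). At (u, v) = (3*pi/5, pi/6): sqrt(2*sqrt(5) + 10).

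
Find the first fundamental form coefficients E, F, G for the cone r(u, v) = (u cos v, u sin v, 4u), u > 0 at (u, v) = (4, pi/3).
E = 17;  F = 0;  G = 16

Partials: r_u = (cos(v), sin(v), 4), r_v = (-u*sin(v), u*cos(v), 0). As functions of (u, v):
  E = r_u · r_u = 17,
  F = r_u · r_v = 0,
  G = r_v · r_v = u^2.
Evaluating at (u, v) = (4, pi/3): E = 17, F = 0, G = 16.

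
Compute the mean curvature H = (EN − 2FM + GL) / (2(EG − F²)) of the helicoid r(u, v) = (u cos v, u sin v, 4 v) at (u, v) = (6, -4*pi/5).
H = 0

With E = 1, F = 0, G = u^2 + 16, L = 0, M = -4/sqrt(u^2 + 16), N = 0, assemble
  H = (EN − 2FM + GL) / (2(EG − F²)) = 0.
At (u, v) = (6, -4*pi/5): H = 0.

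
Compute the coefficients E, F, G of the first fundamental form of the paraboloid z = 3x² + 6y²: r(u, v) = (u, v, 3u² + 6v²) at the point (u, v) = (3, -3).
E = 325;  F = -648;  G = 1297

Partials: r_u = (1, 0, 6*u), r_v = (0, 1, 12*v). As functions of (u, v):
  E = r_u · r_u = 36*u^2 + 1,
  F = r_u · r_v = 72*u*v,
  G = r_v · r_v = 144*v^2 + 1.
Evaluating at (u, v) = (3, -3): E = 325, F = -648, G = 1297.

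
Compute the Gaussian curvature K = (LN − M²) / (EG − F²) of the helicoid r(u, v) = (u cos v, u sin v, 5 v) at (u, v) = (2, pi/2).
K = -25/841

Coefficients of the first fundamental form: E = 1, F = 0, G = u^2 + 25.
Coefficients of the second fundamental form: L = 0, M = -5/sqrt(u^2 + 25), N = 0.
Assemble K = (LN − M²)/(EG − F²) = -25/(u^2 + 25)^2. At (u, v) = (2, pi/2): K = -25/841.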